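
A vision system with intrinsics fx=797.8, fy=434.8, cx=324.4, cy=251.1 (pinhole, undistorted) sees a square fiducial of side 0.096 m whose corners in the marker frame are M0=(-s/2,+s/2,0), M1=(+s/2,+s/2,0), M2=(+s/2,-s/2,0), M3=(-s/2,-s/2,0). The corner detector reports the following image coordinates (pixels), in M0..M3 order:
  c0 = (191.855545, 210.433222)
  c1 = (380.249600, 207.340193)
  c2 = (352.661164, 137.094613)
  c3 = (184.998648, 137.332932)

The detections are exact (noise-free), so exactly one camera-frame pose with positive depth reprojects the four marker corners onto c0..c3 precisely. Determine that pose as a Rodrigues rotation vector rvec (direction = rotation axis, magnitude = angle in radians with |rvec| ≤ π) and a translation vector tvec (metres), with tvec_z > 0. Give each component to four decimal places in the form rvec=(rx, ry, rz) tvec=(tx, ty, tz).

Intrinsics K: fx=797.8, fy=434.8, cx=324.4, cy=251.1
Marker side s = 0.096 m; corners in marker frame (Z=0):
  M0 = (-0.0480, +0.0480, 0)
  M1 = (+0.0480, +0.0480, 0)
  M2 = (+0.0480, -0.0480, 0)
  M3 = (-0.0480, -0.0480, 0)
Detected image corners:
  c0 = (191.855545, 210.433222) px
  c1 = (380.249600, 207.340193) px
  c2 = (352.661164, 137.094613) px
  c3 = (184.998648, 137.332932) px
Planar DLT: solve 8×8 A·h = b for H (H[2,2]=1):
  H  [+1955.02721 -165.49764 +278.57296]
  H  [+50.31030 +529.94341 +170.88402]
  H  [+0.38583 -1.25036 +1.00000]
B = K⁻¹H; ‖b₁‖=2.328327, ‖b₂‖=2.328327; λ = 2/(‖b₁‖+‖b₂‖) = 0.429493, sign → tz>0 ⇒ λ=+0.429493
r₁ = λ·B[:,0] = (+0.98510,-0.04600,+0.16571); r₂ = λ·B[:,1] = (+0.12927,+0.83361,-0.53702)
r₃ = r₁×r₂ = (-0.11343,+0.55044,+0.82713); SVD([r₁ r₂ r₃]) → R = UVᵀ:
  R  [+0.98510 +0.12927 -0.11343]
  R  [-0.04600 +0.83361 +0.55044]
  R  [+0.16571 -0.53702 +0.82713]
t = (-0.02467, -0.07924, +0.42949) m
tr R = 2.645841; θ = arccos((tr R − 1)/2) = 0.604264 rad = 34.622°
axis k = ((R−Rᵀ)₃₂, (R−Rᵀ)₁₃, (R−Rᵀ)₂₁) / (2 sinθ) = (-0.957005, -0.245661, -0.154245)
rvec = θ·k = (-0.578284, -0.148444, -0.093205)

rvec=(-0.5783, -0.1484, -0.0932) tvec=(-0.0247, -0.0792, 0.4295)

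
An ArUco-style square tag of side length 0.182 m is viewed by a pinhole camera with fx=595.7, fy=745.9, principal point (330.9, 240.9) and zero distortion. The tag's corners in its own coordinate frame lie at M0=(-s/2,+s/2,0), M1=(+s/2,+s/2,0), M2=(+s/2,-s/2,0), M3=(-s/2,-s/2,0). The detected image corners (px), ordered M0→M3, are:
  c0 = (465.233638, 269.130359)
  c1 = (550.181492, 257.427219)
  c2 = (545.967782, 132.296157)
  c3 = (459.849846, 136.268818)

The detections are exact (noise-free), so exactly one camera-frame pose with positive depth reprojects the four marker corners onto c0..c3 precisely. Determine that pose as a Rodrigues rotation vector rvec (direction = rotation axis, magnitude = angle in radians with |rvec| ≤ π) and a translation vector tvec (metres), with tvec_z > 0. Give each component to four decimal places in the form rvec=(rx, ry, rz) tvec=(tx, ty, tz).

rvec=(0.0474, -0.3602, -0.0740) tvec=(0.3106, -0.0592, 1.0529)

Intrinsics K: fx=595.7, fy=745.9, cx=330.9, cy=240.9
Marker side s = 0.182 m; corners in marker frame (Z=0):
  M0 = (-0.0910, +0.0910, 0)
  M1 = (+0.0910, +0.0910, 0)
  M2 = (+0.0910, -0.0910, 0)
  M3 = (-0.0910, -0.0910, 0)
Detected image corners:
  c0 = (465.233638, 269.130359) px
  c1 = (550.181492, 257.427219) px
  c2 = (545.967782, 132.296157) px
  c3 = (459.849846, 136.268818) px
Planar DLT: solve 8×8 A·h = b for H (H[2,2]=1):
  H  [+638.06406 +54.81838 +506.61534]
  H  [+22.96115 +719.35861 +198.99359]
  H  [+0.33271 +0.05650 +1.00000]
B = K⁻¹H; ‖b₁‖=0.949793, ‖b₂‖=0.949793; λ = 2/(‖b₁‖+‖b₂‖) = 1.052861, sign → tz>0 ⇒ λ=+1.052861
r₁ = λ·B[:,0] = (+0.93315,-0.08072,+0.35029); r₂ = λ·B[:,1] = (+0.06385,+0.99619,+0.05948)
r₃ = r₁×r₂ = (-0.35376,-0.03314,+0.93475); SVD([r₁ r₂ r₃]) → R = UVᵀ:
  R  [+0.93315 +0.06385 -0.35376]
  R  [-0.08072 +0.99619 -0.03314]
  R  [+0.35029 +0.05948 +0.93475]
t = (+0.31057, -0.05915, +1.05286) m
tr R = 2.864089; θ = arccos((tr R − 1)/2) = 0.370781 rad = 21.244°
axis k = ((R−Rᵀ)₃₂, (R−Rᵀ)₁₃, (R−Rᵀ)₂₁) / (2 sinθ) = (+0.127818, -0.971528, -0.199490)
rvec = θ·k = (+0.047393, -0.360224, -0.073967)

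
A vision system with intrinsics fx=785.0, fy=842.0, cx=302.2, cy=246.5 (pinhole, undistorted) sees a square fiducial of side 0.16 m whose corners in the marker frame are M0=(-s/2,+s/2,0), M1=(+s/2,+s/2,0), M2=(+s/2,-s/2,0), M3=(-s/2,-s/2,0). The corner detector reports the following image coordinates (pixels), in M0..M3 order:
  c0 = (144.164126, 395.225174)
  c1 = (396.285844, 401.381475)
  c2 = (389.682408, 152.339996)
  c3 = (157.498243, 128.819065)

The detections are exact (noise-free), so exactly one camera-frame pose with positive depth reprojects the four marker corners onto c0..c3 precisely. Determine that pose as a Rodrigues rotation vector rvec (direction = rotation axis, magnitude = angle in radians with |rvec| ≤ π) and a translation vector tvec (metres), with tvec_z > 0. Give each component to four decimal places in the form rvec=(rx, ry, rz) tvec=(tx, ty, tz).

rvec=(-0.2603, -0.2386, 0.0336) tvec=(-0.0168, 0.0109, 0.5092)

Intrinsics K: fx=785.0, fy=842.0, cx=302.2, cy=246.5
Marker side s = 0.16 m; corners in marker frame (Z=0):
  M0 = (-0.0800, +0.0800, 0)
  M1 = (+0.0800, +0.0800, 0)
  M2 = (+0.0800, -0.0800, 0)
  M3 = (-0.0800, -0.0800, 0)
Detected image corners:
  c0 = (144.164126, 395.225174) px
  c1 = (396.285844, 401.381475) px
  c2 = (389.682408, 152.339996) px
  c3 = (157.498243, 128.819065) px
Planar DLT: solve 8×8 A·h = b for H (H[2,2]=1):
  H  [+1633.38207 -157.00786 +276.33845]
  H  [+216.29728 +1471.85292 +264.46838]
  H  [+0.45037 -0.50833 +1.00000]
B = K⁻¹H; ‖b₁‖=1.963797, ‖b₂‖=1.963797; λ = 2/(‖b₁‖+‖b₂‖) = 0.509217, sign → tz>0 ⇒ λ=+0.509217
r₁ = λ·B[:,0] = (+0.97126,+0.06367,+0.22934); r₂ = λ·B[:,1] = (-0.00220,+0.96591,-0.25885)
r₃ = r₁×r₂ = (-0.23800,+0.25091,+0.93830); SVD([r₁ r₂ r₃]) → R = UVᵀ:
  R  [+0.97126 -0.00220 -0.23800]
  R  [+0.06367 +0.96591 +0.25091]
  R  [+0.22934 -0.25885 +0.93830]
t = (-0.01678, +0.01087, +0.50922) m
tr R = 2.875473; θ = arccos((tr R − 1)/2) = 0.354741 rad = 20.325°
axis k = ((R−Rᵀ)₃₂, (R−Rᵀ)₁₃, (R−Rᵀ)₂₁) / (2 sinθ) = (-0.733790, -0.672727, +0.094818)
rvec = θ·k = (-0.260305, -0.238644, +0.033636)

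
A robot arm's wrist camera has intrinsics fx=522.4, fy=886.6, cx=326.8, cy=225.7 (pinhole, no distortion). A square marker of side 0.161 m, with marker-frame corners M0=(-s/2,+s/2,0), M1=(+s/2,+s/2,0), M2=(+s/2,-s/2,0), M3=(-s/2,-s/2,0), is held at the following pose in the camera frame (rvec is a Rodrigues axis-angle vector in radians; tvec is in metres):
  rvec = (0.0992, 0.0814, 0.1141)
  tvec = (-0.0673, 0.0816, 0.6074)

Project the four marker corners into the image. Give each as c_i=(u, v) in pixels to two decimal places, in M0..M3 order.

c0=(195.88, 442.03) c1=(329.88, 473.87) c2=(345.50, 242.87) c3=(207.50, 214.79)

Intrinsics K: fx=522.4, fy=886.6, cx=326.8, cy=225.7
Marker side s = 0.161 m; corners in marker frame (Z=0):
  M0 = (-0.0805, +0.0805, 0)
  M1 = (+0.0805, +0.0805, 0)
  M2 = (+0.0805, -0.0805, 0)
  M3 = (-0.0805, -0.0805, 0)
rvec = (0.0992, 0.0814, 0.1141), |rvec| = θ = 0.17171 rad = 9.838°
Rodrigues: sinθ=0.17087, 1−cosθ=0.01471; R = I + sinθ·[k]× + (1−cosθ)·[k]×²:
    [+0.99020 -0.10951 +0.08665]
    [+0.11757 +0.98860 -0.09408]
    [-0.07536 +0.10335 +0.99179]
t = (-0.0673, 0.0816, 0.6074) m
M0: Pc = R·M0+t = (-0.15583, +0.15172, +0.62179); u = 522.4·(-0.15583)/0.62179 + 326.8 = 195.8802, v = 886.6·(+0.15172)/0.62179 + 225.7 = 442.0337
M1: Pc = R·M1+t = (+0.00360, +0.17065, +0.60965); u = 522.4·(+0.00360)/0.60965 + 326.8 = 329.8809, v = 886.6·(+0.17065)/0.60965 + 225.7 = 473.8658
M2: Pc = R·M2+t = (+0.02123, +0.01148, +0.59301); u = 522.4·(+0.02123)/0.59301 + 326.8 = 345.4993, v = 886.6·(+0.01148)/0.59301 + 225.7 = 242.8665
M3: Pc = R·M3+t = (-0.13820, -0.00745, +0.60515); u = 522.4·(-0.13820)/0.60515 + 326.8 = 207.5011, v = 886.6·(-0.00745)/0.60515 + 225.7 = 214.7903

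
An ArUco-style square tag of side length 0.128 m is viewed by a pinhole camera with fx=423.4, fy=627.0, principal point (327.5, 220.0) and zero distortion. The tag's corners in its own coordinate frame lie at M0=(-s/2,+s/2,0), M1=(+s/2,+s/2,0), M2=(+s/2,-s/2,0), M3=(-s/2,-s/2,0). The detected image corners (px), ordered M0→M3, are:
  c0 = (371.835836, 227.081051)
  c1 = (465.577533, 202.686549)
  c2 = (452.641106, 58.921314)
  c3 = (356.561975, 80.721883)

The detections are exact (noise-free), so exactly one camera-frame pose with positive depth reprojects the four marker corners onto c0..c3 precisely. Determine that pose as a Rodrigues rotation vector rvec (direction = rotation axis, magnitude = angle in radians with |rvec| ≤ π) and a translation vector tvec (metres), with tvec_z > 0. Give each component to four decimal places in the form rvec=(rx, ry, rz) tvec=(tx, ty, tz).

rvec=(0.0846, -0.0993, -0.1668) tvec=(0.1101, -0.0675, 0.5500)

Intrinsics K: fx=423.4, fy=627.0, cx=327.5, cy=220.0
Marker side s = 0.128 m; corners in marker frame (Z=0):
  M0 = (-0.0640, +0.0640, 0)
  M1 = (+0.0640, +0.0640, 0)
  M2 = (+0.0640, -0.0640, 0)
  M3 = (-0.0640, -0.0640, 0)
Detected image corners:
  c0 = (371.835836, 227.081051) px
  c1 = (465.577533, 202.686549) px
  c2 = (452.641106, 58.921314) px
  c3 = (356.561975, 80.721883) px
Planar DLT: solve 8×8 A·h = b for H (H[2,2]=1):
  H  [+809.88785 +179.12347 +412.23517]
  H  [-156.87110 +1157.05959 +143.00806]
  H  [+0.16640 +0.16768 +1.00000]
B = K⁻¹H; ‖b₁‖=1.818230, ‖b₂‖=1.818230; λ = 2/(‖b₁‖+‖b₂‖) = 0.549985, sign → tz>0 ⇒ λ=+0.549985
r₁ = λ·B[:,0] = (+0.98123,-0.16971,+0.09152); r₂ = λ·B[:,1] = (+0.16135,+0.98258,+0.09222)
r₃ = r₁×r₂ = (-0.10557,-0.07572,+0.99152); SVD([r₁ r₂ r₃]) → R = UVᵀ:
  R  [+0.98123 +0.16135 -0.10557]
  R  [-0.16971 +0.98258 -0.07572]
  R  [+0.09152 +0.09222 +0.99152]
t = (+0.11007, -0.06753, +0.54999) m
tr R = 2.955339; θ = arccos((tr R − 1)/2) = 0.211726 rad = 12.131°
axis k = ((R−Rᵀ)₃₂, (R−Rᵀ)₁₃, (R−Rᵀ)₂₁) / (2 sinθ) = (+0.399580, -0.468929, -0.787681)
rvec = θ·k = (+0.084602, -0.099285, -0.166773)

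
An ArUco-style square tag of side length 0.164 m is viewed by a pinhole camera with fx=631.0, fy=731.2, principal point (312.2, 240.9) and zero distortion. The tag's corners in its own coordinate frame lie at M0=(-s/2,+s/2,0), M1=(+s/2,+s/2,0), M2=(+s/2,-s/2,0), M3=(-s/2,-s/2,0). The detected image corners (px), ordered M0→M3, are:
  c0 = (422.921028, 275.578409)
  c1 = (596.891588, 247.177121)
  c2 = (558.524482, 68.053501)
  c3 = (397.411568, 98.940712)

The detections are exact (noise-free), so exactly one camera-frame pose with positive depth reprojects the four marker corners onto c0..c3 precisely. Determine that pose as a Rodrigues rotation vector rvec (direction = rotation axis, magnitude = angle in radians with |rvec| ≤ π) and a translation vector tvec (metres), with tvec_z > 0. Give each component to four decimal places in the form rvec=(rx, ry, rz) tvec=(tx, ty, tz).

rvec=(-0.2712, 0.1189, -0.1321) tvec=(0.1788, -0.0612, 0.6265)

Intrinsics K: fx=631.0, fy=731.2, cx=312.2, cy=240.9
Marker side s = 0.164 m; corners in marker frame (Z=0):
  M0 = (-0.0820, +0.0820, 0)
  M1 = (+0.0820, +0.0820, 0)
  M2 = (+0.0820, -0.0820, 0)
  M3 = (-0.0820, -0.0820, 0)
Detected image corners:
  c0 = (422.921028, 275.578409) px
  c1 = (596.891588, 247.177121) px
  c2 = (558.524482, 68.053501) px
  c3 = (397.411568, 98.940712) px
Planar DLT: solve 8×8 A·h = b for H (H[2,2]=1):
  H  [+942.06071 -22.00468 +492.27736]
  H  [-208.30481 +1009.04809 +169.43682]
  H  [-0.15817 -0.43779 +1.00000]
B = K⁻¹H; ‖b₁‖=1.596229, ‖b₂‖=1.596229; λ = 2/(‖b₁‖+‖b₂‖) = 0.626477, sign → tz>0 ⇒ λ=+0.626477
r₁ = λ·B[:,0] = (+0.98434,-0.14582,-0.09909); r₂ = λ·B[:,1] = (+0.11385,+0.95489,-0.27427)
r₃ = r₁×r₂ = (+0.13462,+0.25869,+0.95653); SVD([r₁ r₂ r₃]) → R = UVᵀ:
  R  [+0.98434 +0.11385 +0.13462]
  R  [-0.14582 +0.95489 +0.25869]
  R  [-0.09909 -0.27427 +0.95653]
t = (+0.17879, -0.06123, +0.62648) m
tr R = 2.895760; θ = arccos((tr R − 1)/2) = 0.324281 rad = 18.580°
axis k = ((R−Rᵀ)₃₂, (R−Rᵀ)₁₃, (R−Rᵀ)₂₁) / (2 sinθ) = (-0.836330, +0.366744, -0.407493)
rvec = θ·k = (-0.271206, +0.118928, -0.132142)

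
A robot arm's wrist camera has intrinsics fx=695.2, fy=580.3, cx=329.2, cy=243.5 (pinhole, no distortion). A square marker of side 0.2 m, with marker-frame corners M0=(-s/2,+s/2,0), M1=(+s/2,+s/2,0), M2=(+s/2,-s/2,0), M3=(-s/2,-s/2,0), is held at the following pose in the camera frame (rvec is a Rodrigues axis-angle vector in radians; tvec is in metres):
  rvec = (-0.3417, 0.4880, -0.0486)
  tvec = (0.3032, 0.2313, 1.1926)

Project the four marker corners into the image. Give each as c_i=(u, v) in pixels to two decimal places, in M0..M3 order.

c0=(451.20, 406.44) c1=(571.31, 406.45) c2=(561.79, 304.64) c3=(448.65, 311.87)

Intrinsics K: fx=695.2, fy=580.3, cx=329.2, cy=243.5
Marker side s = 0.2 m; corners in marker frame (Z=0):
  M0 = (-0.1000, +0.1000, 0)
  M1 = (+0.1000, +0.1000, 0)
  M2 = (+0.1000, -0.1000, 0)
  M3 = (-0.1000, -0.1000, 0)
rvec = (-0.3417, 0.4880, -0.0486), |rvec| = θ = 0.59772 rad = 34.247°
Rodrigues: sinθ=0.56276, 1−cosθ=0.17338; R = I + sinθ·[k]× + (1−cosθ)·[k]×²:
    [+0.88328 -0.03516 +0.46752]
    [-0.12668 +0.94219 +0.31020]
    [-0.45140 -0.33322 +0.82777]
t = (0.3032, 0.2313, 1.1926) m
M0: Pc = R·M0+t = (+0.21136, +0.33819, +1.20442); u = 695.2·(+0.21136)/1.20442 + 329.2 = 451.1959, v = 580.3·(+0.33819)/1.20442 + 243.5 = 406.4418
M1: Pc = R·M1+t = (+0.38801, +0.31285, +1.11414); u = 695.2·(+0.38801)/1.11414 + 329.2 = 571.3118, v = 580.3·(+0.31285)/1.11414 + 243.5 = 406.4489
M2: Pc = R·M2+t = (+0.39504, +0.12441, +1.18078); u = 695.2·(+0.39504)/1.18078 + 329.2 = 561.7875, v = 580.3·(+0.12441)/1.18078 + 243.5 = 304.6432
M3: Pc = R·M3+t = (+0.21839, +0.14975, +1.27106); u = 695.2·(+0.21839)/1.27106 + 329.2 = 448.6460, v = 580.3·(+0.14975)/1.27106 + 243.5 = 311.8674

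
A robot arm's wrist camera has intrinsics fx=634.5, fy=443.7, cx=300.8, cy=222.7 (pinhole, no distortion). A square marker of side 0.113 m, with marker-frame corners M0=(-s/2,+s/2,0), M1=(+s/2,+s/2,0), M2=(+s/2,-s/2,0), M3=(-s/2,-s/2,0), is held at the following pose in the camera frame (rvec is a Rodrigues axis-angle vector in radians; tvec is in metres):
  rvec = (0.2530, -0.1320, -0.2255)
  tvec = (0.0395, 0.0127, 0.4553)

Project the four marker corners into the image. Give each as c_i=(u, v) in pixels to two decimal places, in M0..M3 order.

Intrinsics K: fx=634.5, fy=443.7, cx=300.8, cy=222.7
Marker side s = 0.113 m; corners in marker frame (Z=0):
  M0 = (-0.0565, +0.0565, 0)
  M1 = (+0.0565, +0.0565, 0)
  M2 = (+0.0565, -0.0565, 0)
  M3 = (-0.0565, -0.0565, 0)
rvec = (0.2530, -0.1320, -0.2255), |rvec| = θ = 0.36371 rad = 20.839°
Rodrigues: sinθ=0.35574, 1−cosθ=0.06542; R = I + sinθ·[k]× + (1−cosθ)·[k]×²:
    [+0.96624 +0.20405 -0.15732]
    [-0.23708 +0.94320 -0.23274]
    [+0.10090 +0.26218 +0.95973]
t = (0.0395, 0.0127, 0.4553) m
M0: Pc = R·M0+t = (-0.00356, +0.07939, +0.46441); u = 634.5·(-0.00356)/0.46441 + 300.8 = 295.9310, v = 443.7·(+0.07939)/0.46441 + 222.7 = 298.5451
M1: Pc = R·M1+t = (+0.10562, +0.05260, +0.47581); u = 634.5·(+0.10562)/0.47581 + 300.8 = 441.6462, v = 443.7·(+0.05260)/0.47581 + 222.7 = 271.7462
M2: Pc = R·M2+t = (+0.08256, -0.05399, +0.44619); u = 634.5·(+0.08256)/0.44619 + 300.8 = 418.2097, v = 443.7·(-0.05399)/0.44619 + 222.7 = 169.0154
M3: Pc = R·M3+t = (-0.02662, -0.02720, +0.43479); u = 634.5·(-0.02662)/0.43479 + 300.8 = 261.9509, v = 443.7·(-0.02720)/0.43479 + 222.7 = 194.9464

c0=(295.93, 298.55) c1=(441.65, 271.75) c2=(418.21, 169.02) c3=(261.95, 194.95)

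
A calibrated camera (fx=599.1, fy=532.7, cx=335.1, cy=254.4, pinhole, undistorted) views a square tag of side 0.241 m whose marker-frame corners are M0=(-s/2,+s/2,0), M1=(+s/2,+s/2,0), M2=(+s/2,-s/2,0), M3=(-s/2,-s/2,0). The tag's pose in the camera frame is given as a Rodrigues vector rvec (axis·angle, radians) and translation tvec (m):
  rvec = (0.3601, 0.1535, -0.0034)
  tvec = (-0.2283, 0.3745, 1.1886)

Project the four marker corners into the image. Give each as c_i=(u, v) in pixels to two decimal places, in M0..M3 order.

Intrinsics K: fx=599.1, fy=532.7, cx=335.1, cy=254.4
Marker side s = 0.241 m; corners in marker frame (Z=0):
  M0 = (-0.1205, +0.1205, 0)
  M1 = (+0.1205, +0.1205, 0)
  M2 = (+0.1205, -0.1205, 0)
  M3 = (-0.1205, -0.1205, 0)
rvec = (0.3601, 0.1535, -0.0034), |rvec| = θ = 0.39147 rad = 22.429°
Rodrigues: sinθ=0.38154, 1−cosθ=0.07565; R = I + sinθ·[k]× + (1−cosθ)·[k]×²:
    [+0.98836 +0.03060 +0.14900]
    [+0.02397 +0.93598 -0.35123]
    [-0.15021 +0.35072 +0.92436]
t = (-0.2283, 0.3745, 1.1886) m
M0: Pc = R·M0+t = (-0.34371, +0.48440, +1.24896); u = 599.1·(-0.34371)/1.24896 + 335.1 = 170.2296, v = 532.7·(+0.48440)/1.24896 + 254.4 = 461.0023
M1: Pc = R·M1+t = (-0.10551, +0.49017, +1.21276); u = 599.1·(-0.10551)/1.21276 + 335.1 = 282.9759, v = 532.7·(+0.49017)/1.21276 + 254.4 = 469.7071
M2: Pc = R·M2+t = (-0.11289, +0.26460, +1.12824); u = 599.1·(-0.11289)/1.12824 + 335.1 = 275.1551, v = 532.7·(+0.26460)/1.12824 + 254.4 = 379.3328
M3: Pc = R·M3+t = (-0.35109, +0.25883, +1.16444); u = 599.1·(-0.35109)/1.16444 + 335.1 = 154.4680, v = 532.7·(+0.25883)/1.16444 + 254.4 = 372.8057

c0=(170.23, 461.00) c1=(282.98, 469.71) c2=(275.16, 379.33) c3=(154.47, 372.81)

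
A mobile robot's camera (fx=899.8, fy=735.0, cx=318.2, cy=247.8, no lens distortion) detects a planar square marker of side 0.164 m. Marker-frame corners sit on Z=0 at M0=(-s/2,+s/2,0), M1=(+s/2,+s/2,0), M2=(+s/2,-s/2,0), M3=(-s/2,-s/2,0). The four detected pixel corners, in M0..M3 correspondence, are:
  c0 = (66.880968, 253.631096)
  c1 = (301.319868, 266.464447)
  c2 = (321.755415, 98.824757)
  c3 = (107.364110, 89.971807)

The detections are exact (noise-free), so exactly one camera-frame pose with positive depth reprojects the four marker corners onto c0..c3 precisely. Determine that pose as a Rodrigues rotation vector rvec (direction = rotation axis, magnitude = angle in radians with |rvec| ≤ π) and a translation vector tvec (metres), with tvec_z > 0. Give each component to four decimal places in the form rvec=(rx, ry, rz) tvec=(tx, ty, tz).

Intrinsics K: fx=899.8, fy=735.0, cx=318.2, cy=247.8
Marker side s = 0.164 m; corners in marker frame (Z=0):
  M0 = (-0.0820, +0.0820, 0)
  M1 = (+0.0820, +0.0820, 0)
  M2 = (+0.0820, -0.0820, 0)
  M3 = (-0.0820, -0.0820, 0)
Detected image corners:
  c0 = (66.880968, 253.631096) px
  c1 = (301.319868, 266.464447) px
  c2 = (321.755415, 98.824757) px
  c3 = (107.364110, 89.971807) px
Planar DLT: solve 8×8 A·h = b for H (H[2,2]=1):
  H  [+1343.67631 -297.82873 +199.01790]
  H  [+46.08548 +910.76992 +173.37340]
  H  [-0.10989 -0.55963 +1.00000]
B = K⁻¹H; ‖b₁‖=1.539336, ‖b₂‖=1.539336; λ = 2/(‖b₁‖+‖b₂‖) = 0.649631, sign → tz>0 ⇒ λ=+0.649631
r₁ = λ·B[:,0] = (+0.99534,+0.06480,-0.07139); r₂ = λ·B[:,1] = (-0.08646,+0.92755,-0.36355)
r₃ = r₁×r₂ = (+0.04266,+0.36803,+0.92884); SVD([r₁ r₂ r₃]) → R = UVᵀ:
  R  [+0.99534 -0.08646 +0.04266]
  R  [+0.06480 +0.92755 +0.36803]
  R  [-0.07139 -0.36355 +0.92884]
t = (-0.08605, -0.06578, +0.64963) m
tr R = 2.851731; θ = arccos((tr R − 1)/2) = 0.387477 rad = 22.201°
axis k = ((R−Rᵀ)₃₂, (R−Rᵀ)₁₃, (R−Rᵀ)₂₁) / (2 sinθ) = (-0.968072, +0.150907, +0.200157)
rvec = θ·k = (-0.375106, +0.058473, +0.077556)

rvec=(-0.3751, 0.0585, 0.0776) tvec=(-0.0860, -0.0658, 0.6496)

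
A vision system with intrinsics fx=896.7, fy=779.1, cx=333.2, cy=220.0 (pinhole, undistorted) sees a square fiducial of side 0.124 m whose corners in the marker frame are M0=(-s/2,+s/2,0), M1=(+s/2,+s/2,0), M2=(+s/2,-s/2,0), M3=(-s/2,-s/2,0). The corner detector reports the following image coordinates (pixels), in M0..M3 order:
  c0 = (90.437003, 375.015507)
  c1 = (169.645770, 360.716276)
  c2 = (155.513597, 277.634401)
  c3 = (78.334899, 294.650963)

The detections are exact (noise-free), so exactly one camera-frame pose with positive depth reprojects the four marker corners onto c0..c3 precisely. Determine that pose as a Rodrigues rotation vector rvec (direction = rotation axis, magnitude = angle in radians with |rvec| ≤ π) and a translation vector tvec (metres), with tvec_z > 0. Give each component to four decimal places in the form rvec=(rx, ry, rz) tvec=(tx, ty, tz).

rvec=(-0.1514, 0.3796, -0.2176) tvec=(-0.2751, 0.1606, 1.1720)

Intrinsics K: fx=896.7, fy=779.1, cx=333.2, cy=220.0
Marker side s = 0.124 m; corners in marker frame (Z=0):
  M0 = (-0.0620, +0.0620, 0)
  M1 = (+0.0620, +0.0620, 0)
  M2 = (+0.0620, -0.0620, 0)
  M3 = (-0.0620, -0.0620, 0)
Detected image corners:
  c0 = (90.437003, 375.015507) px
  c1 = (169.645770, 360.716276) px
  c2 = (155.513597, 277.634401) px
  c3 = (78.334899, 294.650963) px
Planar DLT: solve 8×8 A·h = b for H (H[2,2]=1):
  H  [+593.63390 +85.96471 +122.69409]
  H  [-224.04601 +606.77332 +326.74576]
  H  [-0.29866 -0.15927 +1.00000]
B = K⁻¹H; ‖b₁‖=0.853248, ‖b₂‖=0.853248; λ = 2/(‖b₁‖+‖b₂‖) = 1.171992, sign → tz>0 ⇒ λ=+1.171992
r₁ = λ·B[:,0] = (+0.90595,-0.23819,-0.35003); r₂ = λ·B[:,1] = (+0.18172,+0.96547,-0.18666)
r₃ = r₁×r₂ = (+0.38241,+0.10550,+0.91795); SVD([r₁ r₂ r₃]) → R = UVᵀ:
  R  [+0.90595 +0.18172 +0.38241]
  R  [-0.23819 +0.96547 +0.10550]
  R  [-0.35003 -0.18666 +0.91795]
t = (-0.27513, +0.16058, +1.17199) m
tr R = 2.789372; θ = arccos((tr R − 1)/2) = 0.463068 rad = 26.532°
axis k = ((R−Rᵀ)₃₂, (R−Rᵀ)₁₃, (R−Rᵀ)₂₁) / (2 sinθ) = (-0.327027, +0.819841, -0.470014)
rvec = θ·k = (-0.151436, +0.379643, -0.217649)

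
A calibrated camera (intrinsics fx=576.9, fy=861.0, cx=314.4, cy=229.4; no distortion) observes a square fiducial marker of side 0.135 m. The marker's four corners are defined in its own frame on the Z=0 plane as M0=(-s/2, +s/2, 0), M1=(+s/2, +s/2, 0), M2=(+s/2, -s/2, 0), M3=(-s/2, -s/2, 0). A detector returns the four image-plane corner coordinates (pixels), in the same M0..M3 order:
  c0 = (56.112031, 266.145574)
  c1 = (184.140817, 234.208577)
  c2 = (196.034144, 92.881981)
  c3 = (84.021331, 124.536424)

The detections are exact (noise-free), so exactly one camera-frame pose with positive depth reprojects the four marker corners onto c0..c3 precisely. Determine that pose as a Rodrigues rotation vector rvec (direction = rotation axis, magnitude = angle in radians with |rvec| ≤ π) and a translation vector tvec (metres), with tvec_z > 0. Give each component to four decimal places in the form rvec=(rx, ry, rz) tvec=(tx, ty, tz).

Intrinsics K: fx=576.9, fy=861.0, cx=314.4, cy=229.4
Marker side s = 0.135 m; corners in marker frame (Z=0):
  M0 = (-0.0675, +0.0675, 0)
  M1 = (+0.0675, +0.0675, 0)
  M2 = (+0.0675, -0.0675, 0)
  M3 = (-0.0675, -0.0675, 0)
Detected image corners:
  c0 = (56.112031, 266.145574) px
  c1 = (184.140817, 234.208577) px
  c2 = (196.034144, 92.881981) px
  c3 = (84.021331, 124.536424) px
Planar DLT: solve 8×8 A·h = b for H (H[2,2]=1):
  H  [+856.92396 -281.50259 +129.89249]
  H  [-274.10296 +864.14240 +174.78427]
  H  [-0.21540 -1.02419 +1.00000]
B = K⁻¹H; ‖b₁‖=1.638111, ‖b₂‖=1.638111; λ = 2/(‖b₁‖+‖b₂‖) = 0.610459, sign → tz>0 ⇒ λ=+0.610459
r₁ = λ·B[:,0] = (+0.97843,-0.15931,-0.13149); r₂ = λ·B[:,1] = (+0.04286,+0.77927,-0.62522)
r₃ = r₁×r₂ = (+0.20207,+0.60610,+0.76929); SVD([r₁ r₂ r₃]) → R = UVᵀ:
  R  [+0.97843 +0.04286 +0.20207]
  R  [-0.15931 +0.77927 +0.60610]
  R  [-0.13149 -0.62522 +0.76929]
t = (-0.19524, -0.03872, +0.61046) m
tr R = 2.526990; θ = arccos((tr R − 1)/2) = 0.702088 rad = 40.227°
axis k = ((R−Rᵀ)₃₂, (R−Rᵀ)₁₃, (R−Rᵀ)₂₁) / (2 sinθ) = (-0.953315, +0.258249, -0.156520)
rvec = θ·k = (-0.669311, +0.181313, -0.109891)

rvec=(-0.6693, 0.1813, -0.1099) tvec=(-0.1952, -0.0387, 0.6105)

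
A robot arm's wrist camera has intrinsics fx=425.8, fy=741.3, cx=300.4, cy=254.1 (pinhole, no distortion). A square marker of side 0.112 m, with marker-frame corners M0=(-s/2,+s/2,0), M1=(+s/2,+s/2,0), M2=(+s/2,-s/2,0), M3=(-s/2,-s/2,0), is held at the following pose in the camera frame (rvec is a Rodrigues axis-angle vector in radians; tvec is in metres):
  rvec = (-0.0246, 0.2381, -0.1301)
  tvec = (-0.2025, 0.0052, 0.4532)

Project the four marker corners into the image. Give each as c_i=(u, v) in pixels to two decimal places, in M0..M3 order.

c0=(71.54, 362.84) c1=(162.79, 344.42) c2=(150.64, 157.45) c3=(60.93, 186.14)

Intrinsics K: fx=425.8, fy=741.3, cx=300.4, cy=254.1
Marker side s = 0.112 m; corners in marker frame (Z=0):
  M0 = (-0.0560, +0.0560, 0)
  M1 = (+0.0560, +0.0560, 0)
  M2 = (+0.0560, -0.0560, 0)
  M3 = (-0.0560, -0.0560, 0)
rvec = (-0.0246, 0.2381, -0.1301), |rvec| = θ = 0.27244 rad = 15.610°
Rodrigues: sinθ=0.26908, 1−cosθ=0.03688; R = I + sinθ·[k]× + (1−cosθ)·[k]×²:
    [+0.96342 +0.12559 +0.23676]
    [-0.13141 +0.99129 +0.00890]
    [-0.23358 -0.03969 +0.97153]
t = (-0.2025, 0.0052, 0.4532) m
M0: Pc = R·M0+t = (-0.24942, +0.06807, +0.46406); u = 425.8·(-0.24942)/0.46406 + 300.4 = 71.5438, v = 741.3·(+0.06807)/0.46406 + 254.1 = 362.8387
M1: Pc = R·M1+t = (-0.14152, +0.05335, +0.43790); u = 425.8·(-0.14152)/0.43790 + 300.4 = 162.7937, v = 741.3·(+0.05335)/0.43790 + 254.1 = 344.4199
M2: Pc = R·M2+t = (-0.15558, -0.05767, +0.44234); u = 425.8·(-0.15558)/0.44234 + 300.4 = 150.6369, v = 741.3·(-0.05767)/0.44234 + 254.1 = 157.4521
M3: Pc = R·M3+t = (-0.26348, -0.04295, +0.46850); u = 425.8·(-0.26348)/0.46850 + 300.4 = 60.9317, v = 741.3·(-0.04295)/0.46850 + 254.1 = 186.1360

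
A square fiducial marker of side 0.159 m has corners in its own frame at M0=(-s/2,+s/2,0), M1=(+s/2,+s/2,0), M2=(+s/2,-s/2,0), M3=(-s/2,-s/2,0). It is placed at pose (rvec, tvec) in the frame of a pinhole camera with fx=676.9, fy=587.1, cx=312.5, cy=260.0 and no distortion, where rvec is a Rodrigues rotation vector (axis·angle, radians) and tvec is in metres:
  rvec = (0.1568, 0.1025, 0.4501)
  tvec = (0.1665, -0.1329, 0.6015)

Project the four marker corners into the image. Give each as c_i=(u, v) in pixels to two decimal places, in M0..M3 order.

c0=(379.66, 167.95) c1=(538.73, 233.79) c2=(627.86, 90.17) c3=(459.87, 23.74)

Intrinsics K: fx=676.9, fy=587.1, cx=312.5, cy=260.0
Marker side s = 0.159 m; corners in marker frame (Z=0):
  M0 = (-0.0795, +0.0795, 0)
  M1 = (+0.0795, +0.0795, 0)
  M2 = (+0.0795, -0.0795, 0)
  M3 = (-0.0795, -0.0795, 0)
rvec = (0.1568, 0.1025, 0.4501), |rvec| = θ = 0.48753 rad = 27.933°
Rodrigues: sinθ=0.46844, 1−cosθ=0.11651; R = I + sinθ·[k]× + (1−cosθ)·[k]×²:
    [+0.89555 -0.42460 +0.13308]
    [+0.44036 +0.88864 -0.12805]
    [-0.06389 +0.17328 +0.98280]
t = (0.1665, -0.1329, 0.6015) m
M0: Pc = R·M0+t = (+0.06155, -0.09726, +0.62035); u = 676.9·(+0.06155)/0.62035 + 312.5 = 379.6583, v = 587.1·(-0.09726)/0.62035 + 260.0 = 167.9525
M1: Pc = R·M1+t = (+0.20394, -0.02724, +0.61020); u = 676.9·(+0.20394)/0.61020 + 312.5 = 538.7338, v = 587.1·(-0.02724)/0.61020 + 260.0 = 233.7869
M2: Pc = R·M2+t = (+0.27145, -0.16854, +0.58265); u = 676.9·(+0.27145)/0.58265 + 312.5 = 627.8648, v = 587.1·(-0.16854)/0.58265 + 260.0 = 90.1727
M3: Pc = R·M3+t = (+0.12906, -0.23856, +0.59280); u = 676.9·(+0.12906)/0.59280 + 312.5 = 459.8686, v = 587.1·(-0.23856)/0.59280 + 260.0 = 23.7397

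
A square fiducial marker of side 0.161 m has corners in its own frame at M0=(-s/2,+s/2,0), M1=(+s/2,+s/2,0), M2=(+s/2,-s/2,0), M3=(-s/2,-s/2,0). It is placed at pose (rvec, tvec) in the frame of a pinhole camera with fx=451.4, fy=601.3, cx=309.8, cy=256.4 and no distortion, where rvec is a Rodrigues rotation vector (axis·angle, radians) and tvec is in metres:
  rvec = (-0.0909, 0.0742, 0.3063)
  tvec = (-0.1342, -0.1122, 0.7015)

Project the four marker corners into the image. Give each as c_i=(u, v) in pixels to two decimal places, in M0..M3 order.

c0=(158.59, 205.26) c1=(255.92, 246.07) c2=(288.43, 115.10) c3=(192.17, 77.57)

Intrinsics K: fx=451.4, fy=601.3, cx=309.8, cy=256.4
Marker side s = 0.161 m; corners in marker frame (Z=0):
  M0 = (-0.0805, +0.0805, 0)
  M1 = (+0.0805, +0.0805, 0)
  M2 = (+0.0805, -0.0805, 0)
  M3 = (-0.0805, -0.0805, 0)
rvec = (-0.0909, 0.0742, 0.3063), |rvec| = θ = 0.32801 rad = 18.793°
Rodrigues: sinθ=0.32216, 1−cosθ=0.05331; R = I + sinθ·[k]× + (1−cosθ)·[k]×²:
    [+0.95078 -0.30418 +0.05908]
    [+0.29749 +0.94941 +0.10054]
    [-0.08667 -0.07802 +0.99318]
t = (-0.1342, -0.1122, 0.7015) m
M0: Pc = R·M0+t = (-0.23522, -0.05972, +0.70220); u = 451.4·(-0.23522)/0.70220 + 309.8 = 158.5885, v = 601.3·(-0.05972)/0.70220 + 256.4 = 205.2606
M1: Pc = R·M1+t = (-0.08215, -0.01182, +0.68824); u = 451.4·(-0.08215)/0.68824 + 309.8 = 255.9209, v = 601.3·(-0.01182)/0.68824 + 256.4 = 246.0699
M2: Pc = R·M2+t = (-0.03318, -0.16468, +0.70080); u = 451.4·(-0.03318)/0.70080 + 309.8 = 288.4309, v = 601.3·(-0.16468)/0.70080 + 256.4 = 115.1024
M3: Pc = R·M3+t = (-0.18625, -0.21258, +0.71476); u = 451.4·(-0.18625)/0.71476 + 309.8 = 192.1742, v = 601.3·(-0.21258)/0.71476 + 256.4 = 77.5672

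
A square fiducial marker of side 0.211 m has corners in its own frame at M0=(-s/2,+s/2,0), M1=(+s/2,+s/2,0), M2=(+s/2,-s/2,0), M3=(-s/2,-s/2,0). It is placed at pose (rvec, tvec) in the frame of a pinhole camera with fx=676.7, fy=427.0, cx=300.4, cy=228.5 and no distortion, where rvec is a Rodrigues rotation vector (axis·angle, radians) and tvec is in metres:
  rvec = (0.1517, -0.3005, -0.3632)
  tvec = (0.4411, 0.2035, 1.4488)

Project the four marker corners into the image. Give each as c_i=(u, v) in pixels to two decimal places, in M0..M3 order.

Intrinsics K: fx=676.7, fy=427.0, cx=300.4, cy=228.5
Marker side s = 0.211 m; corners in marker frame (Z=0):
  M0 = (-0.1055, +0.1055, 0)
  M1 = (+0.1055, +0.1055, 0)
  M2 = (+0.1055, -0.1055, 0)
  M3 = (-0.1055, -0.1055, 0)
rvec = (0.1517, -0.3005, -0.3632), |rvec| = θ = 0.49520 rad = 28.373°
Rodrigues: sinθ=0.47521, 1−cosθ=0.12013; R = I + sinθ·[k]× + (1−cosθ)·[k]×²:
    [+0.89114 +0.32621 -0.31536]
    [-0.37087 +0.92411 -0.09211]
    [+0.26138 +0.19904 +0.94449]
t = (0.4411, 0.2035, 1.4488) m
M0: Pc = R·M0+t = (+0.38150, +0.34012, +1.44222); u = 676.7·(+0.38150)/1.44222 + 300.4 = 479.4016, v = 427.0·(+0.34012)/1.44222 + 228.5 = 329.1995
M1: Pc = R·M1+t = (+0.56953, +0.26187, +1.49737); u = 676.7·(+0.56953)/1.49737 + 300.4 = 557.7848, v = 427.0·(+0.26187)/1.49737 + 228.5 = 303.1755
M2: Pc = R·M2+t = (+0.50070, +0.06688, +1.45538); u = 676.7·(+0.50070)/1.45538 + 300.4 = 533.2088, v = 427.0·(+0.06688)/1.45538 + 228.5 = 248.1223
M3: Pc = R·M3+t = (+0.31267, +0.14513, +1.40023); u = 676.7·(+0.31267)/1.40023 + 300.4 = 451.5067, v = 427.0·(+0.14513)/1.40023 + 228.5 = 272.7585

c0=(479.40, 329.20) c1=(557.78, 303.18) c2=(533.21, 248.12) c3=(451.51, 272.76)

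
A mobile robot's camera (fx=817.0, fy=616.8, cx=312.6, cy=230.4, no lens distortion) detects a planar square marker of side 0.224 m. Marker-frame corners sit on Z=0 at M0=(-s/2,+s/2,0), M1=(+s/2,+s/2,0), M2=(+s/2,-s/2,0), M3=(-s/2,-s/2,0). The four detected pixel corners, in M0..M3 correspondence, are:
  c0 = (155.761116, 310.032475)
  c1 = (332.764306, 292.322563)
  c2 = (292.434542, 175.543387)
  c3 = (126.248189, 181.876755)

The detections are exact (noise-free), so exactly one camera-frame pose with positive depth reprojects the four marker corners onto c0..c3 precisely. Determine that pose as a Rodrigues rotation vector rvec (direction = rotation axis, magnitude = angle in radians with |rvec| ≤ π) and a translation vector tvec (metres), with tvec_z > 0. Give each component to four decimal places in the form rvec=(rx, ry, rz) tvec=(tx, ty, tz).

rvec=(-0.4217, -0.3755, -0.1678) tvec=(-0.1038, 0.0113, 1.0237)

Intrinsics K: fx=817.0, fy=616.8, cx=312.6, cy=230.4
Marker side s = 0.224 m; corners in marker frame (Z=0):
  M0 = (-0.1120, +0.1120, 0)
  M1 = (+0.1120, +0.1120, 0)
  M2 = (+0.1120, -0.1120, 0)
  M3 = (-0.1120, -0.1120, 0)
Detected image corners:
  c0 = (155.761116, 310.032475) px
  c1 = (332.764306, 292.322563) px
  c2 = (292.434542, 175.543387) px
  c3 = (126.248189, 181.876755) px
Planar DLT: solve 8×8 A·h = b for H (H[2,2]=1):
  H  [+851.14998 +75.58297 +229.74742]
  H  [+38.41108 +459.59491 +237.22864]
  H  [+0.37950 -0.35865 +1.00000]
B = K⁻¹H; ‖b₁‖=0.976842, ‖b₂‖=0.976842; λ = 2/(‖b₁‖+‖b₂‖) = 1.023707, sign → tz>0 ⇒ λ=+1.023707
r₁ = λ·B[:,0] = (+0.91785,-0.08137,+0.38850); r₂ = λ·B[:,1] = (+0.23518,+0.89994,-0.36715)
r₃ = r₁×r₂ = (-0.31975,+0.42836,+0.84514); SVD([r₁ r₂ r₃]) → R = UVᵀ:
  R  [+0.91785 +0.23518 -0.31975]
  R  [-0.08137 +0.89994 +0.42836]
  R  [+0.38850 -0.36715 +0.84514]
t = (-0.10381, +0.01133, +1.02371) m
tr R = 2.662932; θ = arccos((tr R − 1)/2) = 0.589055 rad = 33.750°
axis k = ((R−Rᵀ)₃₂, (R−Rᵀ)₁₃, (R−Rᵀ)₂₁) / (2 sinθ) = (-0.715932, -0.637401, -0.284888)
rvec = θ·k = (-0.421723, -0.375464, -0.167815)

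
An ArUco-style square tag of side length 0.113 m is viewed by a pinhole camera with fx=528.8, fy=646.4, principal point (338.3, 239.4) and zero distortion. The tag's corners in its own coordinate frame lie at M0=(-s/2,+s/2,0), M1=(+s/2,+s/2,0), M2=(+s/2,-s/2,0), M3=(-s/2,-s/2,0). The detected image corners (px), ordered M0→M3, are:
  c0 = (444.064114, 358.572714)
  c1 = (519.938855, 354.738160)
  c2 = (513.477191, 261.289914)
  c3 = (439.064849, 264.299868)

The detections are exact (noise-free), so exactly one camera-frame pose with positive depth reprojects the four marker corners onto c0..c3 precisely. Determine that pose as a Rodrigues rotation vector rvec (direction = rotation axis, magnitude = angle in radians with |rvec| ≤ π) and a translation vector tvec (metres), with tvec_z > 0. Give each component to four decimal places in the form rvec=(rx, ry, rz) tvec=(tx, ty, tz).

Intrinsics K: fx=528.8, fy=646.4, cx=338.3, cy=239.4
Marker side s = 0.113 m; corners in marker frame (Z=0):
  M0 = (-0.0565, +0.0565, 0)
  M1 = (+0.0565, +0.0565, 0)
  M2 = (+0.0565, -0.0565, 0)
  M3 = (-0.0565, -0.0565, 0)
Detected image corners:
  c0 = (444.064114, 358.572714) px
  c1 = (519.938855, 354.738160) px
  c2 = (513.477191, 261.289914) px
  c3 = (439.064849, 264.299868) px
Planar DLT: solve 8×8 A·h = b for H (H[2,2]=1):
  H  [+699.06971 -34.38513 +479.25878]
  H  [-8.17500 +775.58389 +309.24720]
  H  [+0.07127 -0.17766 +1.00000]
B = K⁻¹H; ‖b₁‖=1.278982, ‖b₂‖=1.278982; λ = 2/(‖b₁‖+‖b₂‖) = 0.781872, sign → tz>0 ⇒ λ=+0.781872
r₁ = λ·B[:,0] = (+0.99798,-0.03053,+0.05572); r₂ = λ·B[:,1] = (+0.03802,+0.98958,-0.13891)
r₃ = r₁×r₂ = (-0.05090,+0.14075,+0.98874); SVD([r₁ r₂ r₃]) → R = UVᵀ:
  R  [+0.99798 +0.03802 -0.05090]
  R  [-0.03053 +0.98958 +0.14075]
  R  [+0.05572 -0.13891 +0.98874]
t = (+0.20842, +0.08449, +0.78187) m
tr R = 2.976291; θ = arccos((tr R − 1)/2) = 0.154130 rad = 8.831°
axis k = ((R−Rᵀ)₃₂, (R−Rᵀ)₁₃, (R−Rᵀ)₂₁) / (2 sinθ) = (-0.910801, -0.347268, -0.223263)
rvec = θ·k = (-0.140381, -0.053524, -0.034411)

rvec=(-0.1404, -0.0535, -0.0344) tvec=(0.2084, 0.0845, 0.7819)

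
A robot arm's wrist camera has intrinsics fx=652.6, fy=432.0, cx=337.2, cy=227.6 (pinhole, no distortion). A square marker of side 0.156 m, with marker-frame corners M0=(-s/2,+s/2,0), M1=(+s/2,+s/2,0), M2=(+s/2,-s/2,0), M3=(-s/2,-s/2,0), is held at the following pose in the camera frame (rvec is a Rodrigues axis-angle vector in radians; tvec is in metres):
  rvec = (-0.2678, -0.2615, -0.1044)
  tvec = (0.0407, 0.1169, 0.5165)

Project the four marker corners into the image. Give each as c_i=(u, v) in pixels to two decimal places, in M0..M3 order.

c0=(304.85, 406.27) c1=(496.25, 383.07) c2=(460.28, 256.18) c3=(280.31, 267.31)

Intrinsics K: fx=652.6, fy=432.0, cx=337.2, cy=227.6
Marker side s = 0.156 m; corners in marker frame (Z=0):
  M0 = (-0.0780, +0.0780, 0)
  M1 = (+0.0780, +0.0780, 0)
  M2 = (+0.0780, -0.0780, 0)
  M3 = (-0.0780, -0.0780, 0)
rvec = (-0.2678, -0.2615, -0.1044), |rvec| = θ = 0.38859 rad = 22.264°
Rodrigues: sinθ=0.37888, 1−cosθ=0.07455; R = I + sinθ·[k]× + (1−cosθ)·[k]×²:
    [+0.96086 +0.13637 -0.24116]
    [-0.06722 +0.95921 +0.27459]
    [+0.26877 -0.24763 +0.93083]
t = (0.0407, 0.1169, 0.5165) m
M0: Pc = R·M0+t = (-0.02361, +0.19696, +0.47622); u = 652.6·(-0.02361)/0.47622 + 337.2 = 304.8455, v = 432.0·(+0.19696)/0.47622 + 227.6 = 406.2719
M1: Pc = R·M1+t = (+0.12628, +0.18648, +0.51815); u = 652.6·(+0.12628)/0.51815 + 337.2 = 496.2520, v = 432.0·(+0.18648)/0.51815 + 227.6 = 383.0715
M2: Pc = R·M2+t = (+0.10501, +0.03684, +0.55678); u = 652.6·(+0.10501)/0.55678 + 337.2 = 460.2819, v = 432.0·(+0.03684)/0.55678 + 227.6 = 256.1829
M3: Pc = R·M3+t = (-0.04488, +0.04732, +0.51485); u = 652.6·(-0.04488)/0.51485 + 337.2 = 280.3079, v = 432.0·(+0.04732)/0.51485 + 227.6 = 267.3090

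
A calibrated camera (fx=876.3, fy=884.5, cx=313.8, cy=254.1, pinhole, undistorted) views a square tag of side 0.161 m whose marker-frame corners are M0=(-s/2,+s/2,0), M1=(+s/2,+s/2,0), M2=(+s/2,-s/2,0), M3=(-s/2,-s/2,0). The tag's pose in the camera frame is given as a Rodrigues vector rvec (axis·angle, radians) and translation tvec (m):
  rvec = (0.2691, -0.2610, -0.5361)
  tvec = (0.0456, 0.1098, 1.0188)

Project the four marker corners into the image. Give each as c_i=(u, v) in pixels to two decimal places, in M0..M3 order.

c0=(327.68, 442.25) c1=(437.76, 365.64) c2=(378.95, 254.45) c3=(261.44, 331.91)

Intrinsics K: fx=876.3, fy=884.5, cx=313.8, cy=254.1
Marker side s = 0.161 m; corners in marker frame (Z=0):
  M0 = (-0.0805, +0.0805, 0)
  M1 = (+0.0805, +0.0805, 0)
  M2 = (+0.0805, -0.0805, 0)
  M3 = (-0.0805, -0.0805, 0)
rvec = (0.2691, -0.2610, -0.5361), |rvec| = θ = 0.65417 rad = 37.481°
Rodrigues: sinθ=0.60850, 1−cosθ=0.20645; R = I + sinθ·[k]× + (1−cosθ)·[k]×²:
    [+0.82849 +0.46479 -0.31238]
    [-0.53256 +0.82642 -0.18281]
    [+0.17318 +0.31781 +0.93220]
t = (0.0456, 0.1098, 1.0188) m
M0: Pc = R·M0+t = (+0.01632, +0.21920, +1.03044); u = 876.3·(+0.01632)/1.03044 + 313.8 = 327.6808, v = 884.5·(+0.21920)/1.03044 + 254.1 = 442.2521
M1: Pc = R·M1+t = (+0.14971, +0.13346, +1.05833); u = 876.3·(+0.14971)/1.05833 + 313.8 = 437.7599, v = 884.5·(+0.13346)/1.05833 + 254.1 = 365.6362
M2: Pc = R·M2+t = (+0.07488, +0.00040, +1.00716); u = 876.3·(+0.07488)/1.00716 + 313.8 = 378.9490, v = 884.5·(+0.00040)/1.00716 + 254.1 = 254.4537
M3: Pc = R·M3+t = (-0.05851, +0.08614, +0.97927); u = 876.3·(-0.05851)/0.97927 + 313.8 = 261.4436, v = 884.5·(+0.08614)/0.97927 + 254.1 = 331.9072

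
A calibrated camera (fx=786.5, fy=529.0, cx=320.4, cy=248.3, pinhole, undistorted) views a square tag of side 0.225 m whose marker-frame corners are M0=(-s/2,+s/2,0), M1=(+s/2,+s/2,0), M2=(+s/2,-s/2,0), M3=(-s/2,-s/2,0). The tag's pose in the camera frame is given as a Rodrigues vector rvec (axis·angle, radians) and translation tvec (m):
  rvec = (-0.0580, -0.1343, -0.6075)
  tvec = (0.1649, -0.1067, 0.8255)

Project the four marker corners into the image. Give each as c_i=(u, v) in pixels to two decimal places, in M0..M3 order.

c0=(454.65, 280.44) c1=(620.74, 199.15) c2=(499.41, 83.63) c3=(329.19, 160.01)

Intrinsics K: fx=786.5, fy=529.0, cx=320.4, cy=248.3
Marker side s = 0.225 m; corners in marker frame (Z=0):
  M0 = (-0.1125, +0.1125, 0)
  M1 = (+0.1125, +0.1125, 0)
  M2 = (+0.1125, -0.1125, 0)
  M3 = (-0.1125, -0.1125, 0)
rvec = (-0.0580, -0.1343, -0.6075), |rvec| = θ = 0.62487 rad = 35.802°
Rodrigues: sinθ=0.58499, 1−cosθ=0.18896; R = I + sinθ·[k]× + (1−cosθ)·[k]×²:
    [+0.81267 +0.57250 -0.10868]
    [-0.56496 +0.81977 +0.09378]
    [+0.14278 -0.01482 +0.98964]
t = (0.1649, -0.1067, 0.8255) m
M0: Pc = R·M0+t = (+0.13788, +0.04908, +0.80777); u = 786.5·(+0.13788)/0.80777 + 320.4 = 454.6502, v = 529.0·(+0.04908)/0.80777 + 248.3 = 280.4435
M1: Pc = R·M1+t = (+0.32073, -0.07803, +0.83990); u = 786.5·(+0.32073)/0.83990 + 320.4 = 620.7412, v = 529.0·(-0.07803)/0.83990 + 248.3 = 199.1511
M2: Pc = R·M2+t = (+0.19192, -0.26248, +0.84323); u = 786.5·(+0.19192)/0.84323 + 320.4 = 499.4074, v = 529.0·(-0.26248)/0.84323 + 248.3 = 83.6317
M3: Pc = R·M3+t = (+0.00907, -0.13537, +0.81110); u = 786.5·(+0.00907)/0.81110 + 320.4 = 329.1933, v = 529.0·(-0.13537)/0.81110 + 248.3 = 160.0146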